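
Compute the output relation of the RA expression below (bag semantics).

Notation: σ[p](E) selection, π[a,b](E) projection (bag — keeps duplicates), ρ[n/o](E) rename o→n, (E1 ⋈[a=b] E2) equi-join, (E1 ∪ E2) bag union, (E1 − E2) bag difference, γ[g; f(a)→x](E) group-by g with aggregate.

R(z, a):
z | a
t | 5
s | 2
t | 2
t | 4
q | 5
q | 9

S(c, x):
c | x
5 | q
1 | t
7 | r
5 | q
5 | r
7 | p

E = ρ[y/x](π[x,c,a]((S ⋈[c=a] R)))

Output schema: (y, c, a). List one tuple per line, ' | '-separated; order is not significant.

Per-node cardinality:
  S → 6
  R → 6
  (S ⋈[c=a] R) → 6
  π[x,c,a]((S ⋈[c=a] R)) → 6
  ρ[y/x](π[x,c,a]((S ⋈[c=a] R))) → 6

== RESULT ==
y | c | a
q | 5 | 5
q | 5 | 5
q | 5 | 5
q | 5 | 5
r | 5 | 5
r | 5 | 5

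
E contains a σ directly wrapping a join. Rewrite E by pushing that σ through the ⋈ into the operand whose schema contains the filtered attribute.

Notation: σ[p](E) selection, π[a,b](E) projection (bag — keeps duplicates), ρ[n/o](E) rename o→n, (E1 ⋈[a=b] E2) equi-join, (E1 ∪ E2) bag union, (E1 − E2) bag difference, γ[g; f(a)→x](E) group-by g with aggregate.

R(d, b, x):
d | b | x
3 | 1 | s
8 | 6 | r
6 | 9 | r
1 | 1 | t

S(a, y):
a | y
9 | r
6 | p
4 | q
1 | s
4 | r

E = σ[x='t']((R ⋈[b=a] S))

σ filters on x, owned by the left side.
E' = (σ[x='t'](R) ⋈[b=a] S)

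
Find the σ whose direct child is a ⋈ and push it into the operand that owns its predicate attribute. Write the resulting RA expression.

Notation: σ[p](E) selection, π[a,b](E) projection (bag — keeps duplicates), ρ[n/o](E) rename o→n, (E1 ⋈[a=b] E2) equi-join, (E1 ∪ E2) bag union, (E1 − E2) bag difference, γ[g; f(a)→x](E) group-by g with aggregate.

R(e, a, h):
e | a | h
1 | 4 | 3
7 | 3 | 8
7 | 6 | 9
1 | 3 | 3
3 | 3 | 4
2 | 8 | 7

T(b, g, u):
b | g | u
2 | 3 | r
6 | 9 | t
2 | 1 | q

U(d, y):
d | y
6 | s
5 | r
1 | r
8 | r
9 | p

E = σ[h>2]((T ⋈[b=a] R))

σ filters on h, owned by the right side.
E' = (T ⋈[b=a] σ[h>2](R))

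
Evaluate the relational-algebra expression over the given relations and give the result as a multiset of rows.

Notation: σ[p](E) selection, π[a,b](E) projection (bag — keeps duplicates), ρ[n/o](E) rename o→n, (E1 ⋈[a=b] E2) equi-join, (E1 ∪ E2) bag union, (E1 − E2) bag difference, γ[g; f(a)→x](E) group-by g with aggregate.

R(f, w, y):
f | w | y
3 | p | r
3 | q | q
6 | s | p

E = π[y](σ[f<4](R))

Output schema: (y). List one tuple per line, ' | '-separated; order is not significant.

Per-node cardinality:
  R → 3
  σ[f<4](R) → 2
  π[y](σ[f<4](R)) → 2

== RESULT ==
y
q
r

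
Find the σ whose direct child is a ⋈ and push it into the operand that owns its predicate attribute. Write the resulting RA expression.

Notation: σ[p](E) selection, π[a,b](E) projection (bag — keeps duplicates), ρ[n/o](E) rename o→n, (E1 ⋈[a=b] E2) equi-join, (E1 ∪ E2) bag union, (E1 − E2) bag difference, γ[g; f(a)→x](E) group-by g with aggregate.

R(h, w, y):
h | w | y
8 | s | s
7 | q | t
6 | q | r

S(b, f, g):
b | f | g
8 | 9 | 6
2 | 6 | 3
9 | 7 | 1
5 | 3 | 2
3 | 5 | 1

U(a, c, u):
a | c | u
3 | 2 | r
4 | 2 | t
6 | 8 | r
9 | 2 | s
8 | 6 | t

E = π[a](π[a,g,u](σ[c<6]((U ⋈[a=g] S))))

σ filters on c, owned by the left side.
E' = π[a](π[a,g,u]((σ[c<6](U) ⋈[a=g] S)))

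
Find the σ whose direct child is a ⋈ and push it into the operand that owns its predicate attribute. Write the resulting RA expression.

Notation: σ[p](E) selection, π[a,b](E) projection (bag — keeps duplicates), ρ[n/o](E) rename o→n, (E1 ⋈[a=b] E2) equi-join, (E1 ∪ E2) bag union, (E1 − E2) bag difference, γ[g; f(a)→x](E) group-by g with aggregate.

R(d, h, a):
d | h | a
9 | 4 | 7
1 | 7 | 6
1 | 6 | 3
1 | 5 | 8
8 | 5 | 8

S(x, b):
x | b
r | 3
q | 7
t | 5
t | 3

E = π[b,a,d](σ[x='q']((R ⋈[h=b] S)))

σ filters on x, owned by the right side.
E' = π[b,a,d]((R ⋈[h=b] σ[x='q'](S)))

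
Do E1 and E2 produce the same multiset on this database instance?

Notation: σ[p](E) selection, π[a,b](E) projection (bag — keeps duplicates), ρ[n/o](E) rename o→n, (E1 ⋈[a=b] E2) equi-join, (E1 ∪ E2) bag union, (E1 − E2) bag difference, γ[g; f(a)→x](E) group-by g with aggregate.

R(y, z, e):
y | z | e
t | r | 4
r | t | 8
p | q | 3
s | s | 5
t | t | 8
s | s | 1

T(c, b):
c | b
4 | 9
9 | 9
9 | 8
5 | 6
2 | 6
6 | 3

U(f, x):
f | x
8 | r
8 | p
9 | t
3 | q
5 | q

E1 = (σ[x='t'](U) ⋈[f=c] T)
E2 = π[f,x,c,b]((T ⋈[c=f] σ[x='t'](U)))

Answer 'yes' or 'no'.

E1 stepwise |·|:
  U → 5
  σ[x='t'](U) → 1
  T → 6
  (σ[x='t'](U) ⋈[f=c] T) → 2
E2 stepwise |·|:
  T → 6
  U → 5
  σ[x='t'](U) → 1
  (T ⋈[c=f] σ[x='t'](U)) → 2
  π[f,x,c,b]((T ⋈[c=f] σ[x='t'](U))) → 2

E1 and E2 produce the same multiset:
f | x | c | b
9 | t | 9 | 8
9 | t | 9 | 9

yes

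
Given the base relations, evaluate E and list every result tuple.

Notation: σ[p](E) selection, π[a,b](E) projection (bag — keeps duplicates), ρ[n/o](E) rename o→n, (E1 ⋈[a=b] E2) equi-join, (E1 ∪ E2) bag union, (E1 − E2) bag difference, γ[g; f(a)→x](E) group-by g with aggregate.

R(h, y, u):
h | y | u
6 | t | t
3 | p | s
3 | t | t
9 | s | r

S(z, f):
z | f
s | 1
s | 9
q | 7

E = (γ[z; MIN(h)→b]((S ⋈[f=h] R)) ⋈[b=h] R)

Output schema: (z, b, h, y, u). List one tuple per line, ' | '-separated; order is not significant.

Row counts bottom-up:
  S → 3
  R → 4
  (S ⋈[f=h] R) → 1
  γ[z; MIN(h)→b]((S ⋈[f=h] R)) → 1
  R → 4
  (γ[z; MIN(h)→b]((S ⋈[f=h] R)) ⋈[b=h] R) → 1

== RESULT ==
z | b | h | y | u
s | 9 | 9 | s | r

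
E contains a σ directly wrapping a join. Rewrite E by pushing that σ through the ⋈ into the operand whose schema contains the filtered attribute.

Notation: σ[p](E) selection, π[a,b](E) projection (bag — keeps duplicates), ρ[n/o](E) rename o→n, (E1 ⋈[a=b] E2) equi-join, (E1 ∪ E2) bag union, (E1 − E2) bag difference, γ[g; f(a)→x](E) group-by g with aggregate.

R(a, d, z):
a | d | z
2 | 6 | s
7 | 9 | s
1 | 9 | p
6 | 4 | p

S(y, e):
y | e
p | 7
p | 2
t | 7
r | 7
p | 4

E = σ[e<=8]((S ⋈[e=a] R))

σ filters on e, owned by the left side.
E' = (σ[e<=8](S) ⋈[e=a] R)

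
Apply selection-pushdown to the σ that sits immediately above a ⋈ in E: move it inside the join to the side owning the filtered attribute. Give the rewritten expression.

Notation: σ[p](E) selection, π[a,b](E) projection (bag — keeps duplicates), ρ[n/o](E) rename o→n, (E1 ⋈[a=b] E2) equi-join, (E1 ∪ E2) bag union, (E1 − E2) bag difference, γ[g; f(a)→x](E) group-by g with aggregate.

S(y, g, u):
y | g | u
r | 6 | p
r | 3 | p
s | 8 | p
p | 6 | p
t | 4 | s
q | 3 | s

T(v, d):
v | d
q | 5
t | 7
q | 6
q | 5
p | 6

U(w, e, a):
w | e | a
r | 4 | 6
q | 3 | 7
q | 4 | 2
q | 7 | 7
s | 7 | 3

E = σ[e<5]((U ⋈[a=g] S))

σ filters on e, owned by the left side.
E' = (σ[e<5](U) ⋈[a=g] S)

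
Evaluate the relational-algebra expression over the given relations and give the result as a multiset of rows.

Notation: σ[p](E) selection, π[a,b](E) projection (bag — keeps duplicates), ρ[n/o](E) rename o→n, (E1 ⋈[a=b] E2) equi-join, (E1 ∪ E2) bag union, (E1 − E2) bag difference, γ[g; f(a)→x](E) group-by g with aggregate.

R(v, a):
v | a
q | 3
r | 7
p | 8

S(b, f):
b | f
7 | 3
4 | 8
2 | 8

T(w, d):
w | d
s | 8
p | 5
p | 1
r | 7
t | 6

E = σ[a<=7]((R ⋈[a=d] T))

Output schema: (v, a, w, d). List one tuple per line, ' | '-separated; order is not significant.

Stepwise |·|:
  R → 3
  T → 5
  (R ⋈[a=d] T) → 2
  σ[a<=7]((R ⋈[a=d] T)) → 1

== RESULT ==
v | a | w | d
r | 7 | r | 7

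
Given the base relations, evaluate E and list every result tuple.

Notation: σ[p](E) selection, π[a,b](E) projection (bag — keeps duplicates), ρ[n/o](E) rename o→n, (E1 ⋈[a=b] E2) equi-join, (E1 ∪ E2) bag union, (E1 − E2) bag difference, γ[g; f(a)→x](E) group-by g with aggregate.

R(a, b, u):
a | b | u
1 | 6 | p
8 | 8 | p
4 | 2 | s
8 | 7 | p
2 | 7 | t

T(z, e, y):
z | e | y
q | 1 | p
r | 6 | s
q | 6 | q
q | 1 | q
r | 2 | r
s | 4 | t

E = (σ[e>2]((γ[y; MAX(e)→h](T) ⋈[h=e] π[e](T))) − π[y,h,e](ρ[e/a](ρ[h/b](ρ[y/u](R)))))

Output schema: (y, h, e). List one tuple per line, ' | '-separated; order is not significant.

Stepwise |·|:
  T → 6
  γ[y; MAX(e)→h](T) → 5
  T → 6
  π[e](T) → 6
  (γ[y; MAX(e)→h](T) ⋈[h=e] π[e](T)) → 8
  σ[e>2]((γ[y; MAX(e)→h](T) ⋈[h=e] π[e](T))) → 5
  R → 5
  ρ[y/u](R) → 5
  ρ[h/b](ρ[y/u](R)) → 5
  ρ[e/a](ρ[h/b](ρ[y/u](R))) → 5
  π[y,h,e](ρ[e/a](ρ[h/b](ρ[y/u](R)))) → 5
  (σ[e>2]((γ[y; MAX(e)→h](T) ⋈[h=e] π[e](T))) − π[y,h,e](ρ[e/a](ρ[h/b](ρ[y/u](R))))) → 5

== RESULT ==
y | h | e
q | 6 | 6
q | 6 | 6
s | 6 | 6
s | 6 | 6
t | 4 | 4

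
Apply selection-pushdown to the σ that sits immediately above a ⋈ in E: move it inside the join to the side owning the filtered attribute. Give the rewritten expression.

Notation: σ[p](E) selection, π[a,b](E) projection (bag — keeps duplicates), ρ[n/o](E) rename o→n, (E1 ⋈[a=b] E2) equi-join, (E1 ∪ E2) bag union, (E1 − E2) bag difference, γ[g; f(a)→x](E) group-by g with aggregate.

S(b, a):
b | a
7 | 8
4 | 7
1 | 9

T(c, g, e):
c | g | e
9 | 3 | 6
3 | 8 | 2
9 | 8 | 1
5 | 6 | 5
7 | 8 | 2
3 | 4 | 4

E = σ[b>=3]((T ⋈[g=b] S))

σ filters on b, owned by the right side.
E' = (T ⋈[g=b] σ[b>=3](S))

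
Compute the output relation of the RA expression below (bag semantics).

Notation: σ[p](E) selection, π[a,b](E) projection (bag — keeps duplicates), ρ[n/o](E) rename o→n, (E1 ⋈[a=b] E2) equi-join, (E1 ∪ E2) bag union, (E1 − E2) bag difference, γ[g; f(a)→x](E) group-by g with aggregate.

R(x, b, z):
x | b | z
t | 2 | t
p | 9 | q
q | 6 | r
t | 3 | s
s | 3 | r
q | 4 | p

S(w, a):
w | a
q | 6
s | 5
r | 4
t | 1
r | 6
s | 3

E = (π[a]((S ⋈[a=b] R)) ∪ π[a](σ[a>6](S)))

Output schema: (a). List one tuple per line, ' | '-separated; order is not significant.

Subexpression sizes:
  S → 6
  R → 6
  (S ⋈[a=b] R) → 5
  π[a]((S ⋈[a=b] R)) → 5
  S → 6
  σ[a>6](S) → 0
  π[a](σ[a>6](S)) → 0
  (π[a]((S ⋈[a=b] R)) ∪ π[a](σ[a>6](S))) → 5

== RESULT ==
a
3
3
4
6
6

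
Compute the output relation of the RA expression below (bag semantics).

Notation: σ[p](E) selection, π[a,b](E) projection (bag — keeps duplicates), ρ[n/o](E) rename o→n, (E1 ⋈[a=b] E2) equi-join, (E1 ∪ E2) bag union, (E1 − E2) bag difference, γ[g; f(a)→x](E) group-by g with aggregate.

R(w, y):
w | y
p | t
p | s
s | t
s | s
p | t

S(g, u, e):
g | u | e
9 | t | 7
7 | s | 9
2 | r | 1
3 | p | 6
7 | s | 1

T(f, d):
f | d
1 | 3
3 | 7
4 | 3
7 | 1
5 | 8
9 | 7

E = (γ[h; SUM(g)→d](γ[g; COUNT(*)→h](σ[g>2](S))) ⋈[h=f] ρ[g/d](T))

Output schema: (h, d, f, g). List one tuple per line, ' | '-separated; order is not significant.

Subexpression sizes:
  S → 5
  σ[g>2](S) → 4
  γ[g; COUNT(*)→h](σ[g>2](S)) → 3
  γ[h; SUM(g)→d](γ[g; COUNT(*)→h](σ[g>2](S))) → 2
  T → 6
  ρ[g/d](T) → 6
  (γ[h; SUM(g)→d](γ[g; COUNT(*)→h](σ[g>2](S))) ⋈[h=f] ρ[g/d](T)) → 1

== RESULT ==
h | d | f | g
1 | 12 | 1 | 3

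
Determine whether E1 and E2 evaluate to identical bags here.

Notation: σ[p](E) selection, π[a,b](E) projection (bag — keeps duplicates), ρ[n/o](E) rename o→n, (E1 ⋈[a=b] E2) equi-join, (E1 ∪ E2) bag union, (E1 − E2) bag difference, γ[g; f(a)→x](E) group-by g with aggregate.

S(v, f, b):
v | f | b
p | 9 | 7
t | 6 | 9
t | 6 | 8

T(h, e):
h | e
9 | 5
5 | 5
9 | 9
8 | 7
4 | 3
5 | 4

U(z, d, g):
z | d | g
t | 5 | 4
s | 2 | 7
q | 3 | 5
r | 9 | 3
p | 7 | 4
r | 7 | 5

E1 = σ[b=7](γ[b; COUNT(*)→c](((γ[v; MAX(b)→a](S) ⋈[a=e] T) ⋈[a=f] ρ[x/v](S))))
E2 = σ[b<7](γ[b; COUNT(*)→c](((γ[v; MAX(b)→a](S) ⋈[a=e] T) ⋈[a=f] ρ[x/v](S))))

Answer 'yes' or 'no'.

E1 stepwise |·|:
  S → 3
  γ[v; MAX(b)→a](S) → 2
  T → 6
  (γ[v; MAX(b)→a](S) ⋈[a=e] T) → 2
  S → 3
  ρ[x/v](S) → 3
  ((γ[v; MAX(b)→a](S) ⋈[a=e] T) ⋈[a=f] ρ[x/v](S)) → 1
  γ[b; COUNT(*)→c](((γ[v; MAX(b)→a](S) ⋈[a=e] T) ⋈[a=f] ρ[x/v](S))) → 1
  σ[b=7](γ[b; COUNT(*)→c](((γ[v; MAX(b)→a](S) ⋈[a=e] T) ⋈[a=f] ρ[x/v](S)))) → 1
E2 stepwise |·|:
  S → 3
  γ[v; MAX(b)→a](S) → 2
  T → 6
  (γ[v; MAX(b)→a](S) ⋈[a=e] T) → 2
  S → 3
  ρ[x/v](S) → 3
  ((γ[v; MAX(b)→a](S) ⋈[a=e] T) ⋈[a=f] ρ[x/v](S)) → 1
  γ[b; COUNT(*)→c](((γ[v; MAX(b)→a](S) ⋈[a=e] T) ⋈[a=f] ρ[x/v](S))) → 1
  σ[b<7](γ[b; COUNT(*)→c](((γ[v; MAX(b)→a](S) ⋈[a=e] T) ⋈[a=f] ρ[x/v](S)))) → 0

E1 result:
b | c
7 | 1
E2 result:
b | c
(0 rows)
Witness: (7, 1) appears 1× in E1 but 0× in E2.

no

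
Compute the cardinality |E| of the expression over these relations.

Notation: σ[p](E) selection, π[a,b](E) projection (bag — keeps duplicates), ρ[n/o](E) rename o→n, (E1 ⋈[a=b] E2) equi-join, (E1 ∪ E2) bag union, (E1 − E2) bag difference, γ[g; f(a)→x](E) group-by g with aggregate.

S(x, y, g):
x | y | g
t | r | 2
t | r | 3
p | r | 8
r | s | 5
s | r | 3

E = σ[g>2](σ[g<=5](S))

Per-node cardinality:
  S → 5
  σ[g<=5](S) → 4
  σ[g>2](σ[g<=5](S)) → 3

|E| = 3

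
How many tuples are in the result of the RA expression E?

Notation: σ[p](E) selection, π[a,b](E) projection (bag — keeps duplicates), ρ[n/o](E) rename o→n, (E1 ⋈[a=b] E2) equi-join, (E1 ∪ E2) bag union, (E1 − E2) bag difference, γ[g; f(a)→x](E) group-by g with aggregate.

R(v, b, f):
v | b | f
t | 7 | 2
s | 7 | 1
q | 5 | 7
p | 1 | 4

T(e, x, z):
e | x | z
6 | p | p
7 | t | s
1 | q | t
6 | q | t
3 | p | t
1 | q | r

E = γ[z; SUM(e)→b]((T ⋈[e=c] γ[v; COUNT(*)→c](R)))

Per-node cardinality:
  T → 6
  R → 4
  γ[v; COUNT(*)→c](R) → 4
  (T ⋈[e=c] γ[v; COUNT(*)→c](R)) → 8
  γ[z; SUM(e)→b]((T ⋈[e=c] γ[v; COUNT(*)→c](R))) → 2

|E| = 2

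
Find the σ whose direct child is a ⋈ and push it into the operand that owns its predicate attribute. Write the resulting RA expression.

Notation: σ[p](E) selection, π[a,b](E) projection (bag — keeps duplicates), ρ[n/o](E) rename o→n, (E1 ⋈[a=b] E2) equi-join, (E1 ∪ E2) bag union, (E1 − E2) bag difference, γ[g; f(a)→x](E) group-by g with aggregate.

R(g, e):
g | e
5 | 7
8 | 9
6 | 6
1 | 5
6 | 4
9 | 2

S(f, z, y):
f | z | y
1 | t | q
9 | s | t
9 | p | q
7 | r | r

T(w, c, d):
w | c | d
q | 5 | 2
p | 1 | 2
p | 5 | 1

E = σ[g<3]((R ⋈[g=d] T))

σ filters on g, owned by the left side.
E' = (σ[g<3](R) ⋈[g=d] T)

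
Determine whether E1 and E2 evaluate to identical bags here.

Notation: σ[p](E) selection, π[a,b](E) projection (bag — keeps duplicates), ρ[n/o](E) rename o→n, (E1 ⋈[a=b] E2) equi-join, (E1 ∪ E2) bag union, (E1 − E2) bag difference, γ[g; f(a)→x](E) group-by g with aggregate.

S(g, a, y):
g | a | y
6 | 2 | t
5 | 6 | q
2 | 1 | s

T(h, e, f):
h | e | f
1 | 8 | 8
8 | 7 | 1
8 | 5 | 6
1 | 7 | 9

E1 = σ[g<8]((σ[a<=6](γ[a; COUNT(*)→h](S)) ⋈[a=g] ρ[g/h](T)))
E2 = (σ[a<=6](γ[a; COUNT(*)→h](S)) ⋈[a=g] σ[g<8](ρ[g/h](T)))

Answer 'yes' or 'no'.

E1 row counts bottom-up:
  S → 3
  γ[a; COUNT(*)→h](S) → 3
  σ[a<=6](γ[a; COUNT(*)→h](S)) → 3
  T → 4
  ρ[g/h](T) → 4
  (σ[a<=6](γ[a; COUNT(*)→h](S)) ⋈[a=g] ρ[g/h](T)) → 2
  σ[g<8]((σ[a<=6](γ[a; COUNT(*)→h](S)) ⋈[a=g] ρ[g/h](T))) → 2
E2 row counts bottom-up:
  S → 3
  γ[a; COUNT(*)→h](S) → 3
  σ[a<=6](γ[a; COUNT(*)→h](S)) → 3
  T → 4
  ρ[g/h](T) → 4
  σ[g<8](ρ[g/h](T)) → 2
  (σ[a<=6](γ[a; COUNT(*)→h](S)) ⋈[a=g] σ[g<8](ρ[g/h](T))) → 2

E1 and E2 produce the same multiset:
a | h | g | e | f
1 | 1 | 1 | 7 | 9
1 | 1 | 1 | 8 | 8

yes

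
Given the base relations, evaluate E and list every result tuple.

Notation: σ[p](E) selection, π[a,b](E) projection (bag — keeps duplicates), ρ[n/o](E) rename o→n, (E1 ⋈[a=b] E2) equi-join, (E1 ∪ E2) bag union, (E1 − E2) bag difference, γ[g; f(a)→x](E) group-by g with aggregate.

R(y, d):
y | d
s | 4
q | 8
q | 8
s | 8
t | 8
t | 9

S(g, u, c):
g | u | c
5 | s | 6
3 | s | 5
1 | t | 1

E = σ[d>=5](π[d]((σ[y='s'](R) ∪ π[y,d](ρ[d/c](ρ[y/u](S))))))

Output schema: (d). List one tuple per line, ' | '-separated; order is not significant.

Stepwise |·|:
  R → 6
  σ[y='s'](R) → 2
  S → 3
  ρ[y/u](S) → 3
  ρ[d/c](ρ[y/u](S)) → 3
  π[y,d](ρ[d/c](ρ[y/u](S))) → 3
  (σ[y='s'](R) ∪ π[y,d](ρ[d/c](ρ[y/u](S)))) → 5
  π[d]((σ[y='s'](R) ∪ π[y,d](ρ[d/c](ρ[y/u](S))))) → 5
  σ[d>=5](π[d]((σ[y='s'](R) ∪ π[y,d](ρ[d/c](ρ[y/u](S)))))) → 3

== RESULT ==
d
5
6
8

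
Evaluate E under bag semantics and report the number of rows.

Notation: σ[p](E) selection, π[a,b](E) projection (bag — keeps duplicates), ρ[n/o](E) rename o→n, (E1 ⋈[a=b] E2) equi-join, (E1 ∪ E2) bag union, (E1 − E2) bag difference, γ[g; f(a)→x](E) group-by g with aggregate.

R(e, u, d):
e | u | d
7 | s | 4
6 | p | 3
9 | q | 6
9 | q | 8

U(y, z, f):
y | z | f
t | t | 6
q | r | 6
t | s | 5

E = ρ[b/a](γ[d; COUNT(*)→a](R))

Row counts bottom-up:
  R → 4
  γ[d; COUNT(*)→a](R) → 4
  ρ[b/a](γ[d; COUNT(*)→a](R)) → 4

|E| = 4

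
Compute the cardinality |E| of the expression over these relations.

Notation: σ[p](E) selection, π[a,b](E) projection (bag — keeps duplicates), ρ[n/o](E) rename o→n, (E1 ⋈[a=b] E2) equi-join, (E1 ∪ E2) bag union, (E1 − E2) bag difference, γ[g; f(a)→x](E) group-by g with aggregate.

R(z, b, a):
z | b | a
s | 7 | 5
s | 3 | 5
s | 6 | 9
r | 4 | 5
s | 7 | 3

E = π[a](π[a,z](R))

Stepwise |·|:
  R → 5
  π[a,z](R) → 5
  π[a](π[a,z](R)) → 5

|E| = 5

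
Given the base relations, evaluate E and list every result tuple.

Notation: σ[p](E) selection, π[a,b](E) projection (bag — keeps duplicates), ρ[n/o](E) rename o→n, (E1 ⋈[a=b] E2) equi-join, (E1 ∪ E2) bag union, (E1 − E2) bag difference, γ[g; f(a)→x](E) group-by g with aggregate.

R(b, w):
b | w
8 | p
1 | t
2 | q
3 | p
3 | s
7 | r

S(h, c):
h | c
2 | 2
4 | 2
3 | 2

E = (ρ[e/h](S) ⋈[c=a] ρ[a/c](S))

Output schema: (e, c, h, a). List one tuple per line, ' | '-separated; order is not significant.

Subexpression sizes:
  S → 3
  ρ[e/h](S) → 3
  S → 3
  ρ[a/c](S) → 3
  (ρ[e/h](S) ⋈[c=a] ρ[a/c](S)) → 9

== RESULT ==
e | c | h | a
2 | 2 | 2 | 2
2 | 2 | 3 | 2
2 | 2 | 4 | 2
3 | 2 | 2 | 2
3 | 2 | 3 | 2
3 | 2 | 4 | 2
4 | 2 | 2 | 2
4 | 2 | 3 | 2
4 | 2 | 4 | 2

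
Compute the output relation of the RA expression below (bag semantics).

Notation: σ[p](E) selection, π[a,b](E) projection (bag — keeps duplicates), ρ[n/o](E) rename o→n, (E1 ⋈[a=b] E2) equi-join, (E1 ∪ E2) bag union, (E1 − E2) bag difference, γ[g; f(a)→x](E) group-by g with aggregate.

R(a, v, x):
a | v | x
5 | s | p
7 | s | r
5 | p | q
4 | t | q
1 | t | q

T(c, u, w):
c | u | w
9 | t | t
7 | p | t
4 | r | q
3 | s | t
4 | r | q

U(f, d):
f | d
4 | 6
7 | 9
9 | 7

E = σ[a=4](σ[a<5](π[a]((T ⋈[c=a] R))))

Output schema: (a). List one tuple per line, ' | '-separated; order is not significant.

Stepwise |·|:
  T → 5
  R → 5
  (T ⋈[c=a] R) → 3
  π[a]((T ⋈[c=a] R)) → 3
  σ[a<5](π[a]((T ⋈[c=a] R))) → 2
  σ[a=4](σ[a<5](π[a]((T ⋈[c=a] R)))) → 2

== RESULT ==
a
4
4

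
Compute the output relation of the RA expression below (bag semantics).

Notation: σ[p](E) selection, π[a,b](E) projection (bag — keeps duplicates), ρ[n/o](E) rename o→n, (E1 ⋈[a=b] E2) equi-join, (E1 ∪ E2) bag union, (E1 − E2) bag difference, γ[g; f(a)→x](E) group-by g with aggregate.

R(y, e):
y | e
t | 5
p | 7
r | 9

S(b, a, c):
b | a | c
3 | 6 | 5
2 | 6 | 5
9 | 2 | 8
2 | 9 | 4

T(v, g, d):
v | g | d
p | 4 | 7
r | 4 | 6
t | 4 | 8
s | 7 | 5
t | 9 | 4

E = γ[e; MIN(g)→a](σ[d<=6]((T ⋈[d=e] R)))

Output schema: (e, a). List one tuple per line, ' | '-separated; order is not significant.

Stepwise |·|:
  T → 5
  R → 3
  (T ⋈[d=e] R) → 2
  σ[d<=6]((T ⋈[d=e] R)) → 1
  γ[e; MIN(g)→a](σ[d<=6]((T ⋈[d=e] R))) → 1

== RESULT ==
e | a
5 | 7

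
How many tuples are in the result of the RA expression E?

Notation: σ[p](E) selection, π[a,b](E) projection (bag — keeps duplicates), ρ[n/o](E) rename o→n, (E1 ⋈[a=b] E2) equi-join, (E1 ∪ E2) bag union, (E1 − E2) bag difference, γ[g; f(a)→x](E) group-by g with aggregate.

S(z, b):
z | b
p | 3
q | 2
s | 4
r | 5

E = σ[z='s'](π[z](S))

Subexpression sizes:
  S → 4
  π[z](S) → 4
  σ[z='s'](π[z](S)) → 1

|E| = 1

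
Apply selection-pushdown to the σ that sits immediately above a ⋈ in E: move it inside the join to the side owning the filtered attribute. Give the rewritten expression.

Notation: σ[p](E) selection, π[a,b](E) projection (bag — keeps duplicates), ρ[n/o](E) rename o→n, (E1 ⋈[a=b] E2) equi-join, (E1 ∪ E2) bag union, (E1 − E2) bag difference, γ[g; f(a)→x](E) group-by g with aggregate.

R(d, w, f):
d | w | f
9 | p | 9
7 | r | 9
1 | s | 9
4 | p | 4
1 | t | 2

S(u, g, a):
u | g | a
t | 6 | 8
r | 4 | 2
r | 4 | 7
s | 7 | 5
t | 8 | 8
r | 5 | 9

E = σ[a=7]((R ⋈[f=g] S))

σ filters on a, owned by the right side.
E' = (R ⋈[f=g] σ[a=7](S))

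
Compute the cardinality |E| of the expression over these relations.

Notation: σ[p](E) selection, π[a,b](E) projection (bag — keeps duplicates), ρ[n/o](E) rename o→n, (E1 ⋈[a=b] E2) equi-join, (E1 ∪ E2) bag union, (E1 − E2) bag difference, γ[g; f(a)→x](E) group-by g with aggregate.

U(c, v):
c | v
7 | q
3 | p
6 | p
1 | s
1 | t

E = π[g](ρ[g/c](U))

Per-node cardinality:
  U → 5
  ρ[g/c](U) → 5
  π[g](ρ[g/c](U)) → 5

|E| = 5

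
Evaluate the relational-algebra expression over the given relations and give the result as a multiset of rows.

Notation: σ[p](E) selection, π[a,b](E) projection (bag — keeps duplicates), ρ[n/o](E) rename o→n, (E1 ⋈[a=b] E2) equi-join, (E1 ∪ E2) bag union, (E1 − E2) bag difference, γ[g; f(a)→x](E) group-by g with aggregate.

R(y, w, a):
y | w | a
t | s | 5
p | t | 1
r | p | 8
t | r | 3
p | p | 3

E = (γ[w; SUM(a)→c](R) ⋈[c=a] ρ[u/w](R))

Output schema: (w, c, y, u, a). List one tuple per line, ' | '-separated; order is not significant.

Row counts bottom-up:
  R → 5
  γ[w; SUM(a)→c](R) → 4
  R → 5
  ρ[u/w](R) → 5
  (γ[w; SUM(a)→c](R) ⋈[c=a] ρ[u/w](R)) → 4

== RESULT ==
w | c | y | u | a
r | 3 | p | p | 3
r | 3 | t | r | 3
s | 5 | t | s | 5
t | 1 | p | t | 1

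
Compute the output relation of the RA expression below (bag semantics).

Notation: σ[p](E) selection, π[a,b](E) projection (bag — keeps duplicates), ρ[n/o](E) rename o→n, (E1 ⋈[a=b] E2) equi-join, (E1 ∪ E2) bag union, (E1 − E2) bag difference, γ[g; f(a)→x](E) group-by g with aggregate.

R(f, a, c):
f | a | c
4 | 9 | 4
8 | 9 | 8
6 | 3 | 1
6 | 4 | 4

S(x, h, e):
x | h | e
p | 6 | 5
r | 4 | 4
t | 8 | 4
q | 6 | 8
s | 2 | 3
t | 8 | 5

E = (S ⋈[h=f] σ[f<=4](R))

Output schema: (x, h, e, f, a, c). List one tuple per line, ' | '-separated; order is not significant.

Subexpression sizes:
  S → 6
  R → 4
  σ[f<=4](R) → 1
  (S ⋈[h=f] σ[f<=4](R)) → 1

== RESULT ==
x | h | e | f | a | c
r | 4 | 4 | 4 | 9 | 4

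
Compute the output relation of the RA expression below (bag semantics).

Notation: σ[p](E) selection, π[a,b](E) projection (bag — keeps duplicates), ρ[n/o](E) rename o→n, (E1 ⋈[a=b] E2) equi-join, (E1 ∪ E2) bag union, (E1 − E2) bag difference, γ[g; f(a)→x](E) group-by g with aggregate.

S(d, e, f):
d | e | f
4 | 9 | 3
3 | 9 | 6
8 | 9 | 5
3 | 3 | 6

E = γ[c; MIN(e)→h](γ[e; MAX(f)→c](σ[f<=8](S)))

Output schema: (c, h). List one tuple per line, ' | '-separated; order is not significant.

Row counts bottom-up:
  S → 4
  σ[f<=8](S) → 4
  γ[e; MAX(f)→c](σ[f<=8](S)) → 2
  γ[c; MIN(e)→h](γ[e; MAX(f)→c](σ[f<=8](S))) → 1

== RESULT ==
c | h
6 | 3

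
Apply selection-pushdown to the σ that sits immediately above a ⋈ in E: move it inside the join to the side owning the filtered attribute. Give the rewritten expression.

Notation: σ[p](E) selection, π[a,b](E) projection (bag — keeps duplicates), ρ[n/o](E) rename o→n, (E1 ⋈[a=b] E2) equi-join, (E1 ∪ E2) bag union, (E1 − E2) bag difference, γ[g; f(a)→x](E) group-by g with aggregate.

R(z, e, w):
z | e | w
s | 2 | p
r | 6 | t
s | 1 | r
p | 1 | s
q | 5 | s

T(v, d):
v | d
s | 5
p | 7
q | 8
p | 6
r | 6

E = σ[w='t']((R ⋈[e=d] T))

σ filters on w, owned by the left side.
E' = (σ[w='t'](R) ⋈[e=d] T)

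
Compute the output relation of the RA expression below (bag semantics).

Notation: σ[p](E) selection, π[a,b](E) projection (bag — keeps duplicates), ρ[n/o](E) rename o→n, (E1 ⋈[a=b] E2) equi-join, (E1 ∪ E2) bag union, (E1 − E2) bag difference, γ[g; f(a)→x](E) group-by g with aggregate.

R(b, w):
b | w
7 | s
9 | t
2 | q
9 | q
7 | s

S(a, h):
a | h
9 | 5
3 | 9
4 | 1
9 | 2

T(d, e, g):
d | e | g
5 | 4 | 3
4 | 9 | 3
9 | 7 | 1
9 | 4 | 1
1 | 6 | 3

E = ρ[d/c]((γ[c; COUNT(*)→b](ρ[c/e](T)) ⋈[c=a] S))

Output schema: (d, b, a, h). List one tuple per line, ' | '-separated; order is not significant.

Subexpression sizes:
  T → 5
  ρ[c/e](T) → 5
  γ[c; COUNT(*)→b](ρ[c/e](T)) → 4
  S → 4
  (γ[c; COUNT(*)→b](ρ[c/e](T)) ⋈[c=a] S) → 3
  ρ[d/c]((γ[c; COUNT(*)→b](ρ[c/e](T)) ⋈[c=a] S)) → 3

== RESULT ==
d | b | a | h
4 | 2 | 4 | 1
9 | 1 | 9 | 2
9 | 1 | 9 | 5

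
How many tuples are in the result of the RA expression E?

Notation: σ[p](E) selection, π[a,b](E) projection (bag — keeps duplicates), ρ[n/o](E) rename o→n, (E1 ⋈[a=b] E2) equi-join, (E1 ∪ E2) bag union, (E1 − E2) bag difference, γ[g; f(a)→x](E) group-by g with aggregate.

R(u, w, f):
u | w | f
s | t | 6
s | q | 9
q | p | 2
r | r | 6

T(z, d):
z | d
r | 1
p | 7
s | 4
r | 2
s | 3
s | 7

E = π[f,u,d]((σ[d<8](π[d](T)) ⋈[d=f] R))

Stepwise |·|:
  T → 6
  π[d](T) → 6
  σ[d<8](π[d](T)) → 6
  R → 4
  (σ[d<8](π[d](T)) ⋈[d=f] R) → 1
  π[f,u,d]((σ[d<8](π[d](T)) ⋈[d=f] R)) → 1

|E| = 1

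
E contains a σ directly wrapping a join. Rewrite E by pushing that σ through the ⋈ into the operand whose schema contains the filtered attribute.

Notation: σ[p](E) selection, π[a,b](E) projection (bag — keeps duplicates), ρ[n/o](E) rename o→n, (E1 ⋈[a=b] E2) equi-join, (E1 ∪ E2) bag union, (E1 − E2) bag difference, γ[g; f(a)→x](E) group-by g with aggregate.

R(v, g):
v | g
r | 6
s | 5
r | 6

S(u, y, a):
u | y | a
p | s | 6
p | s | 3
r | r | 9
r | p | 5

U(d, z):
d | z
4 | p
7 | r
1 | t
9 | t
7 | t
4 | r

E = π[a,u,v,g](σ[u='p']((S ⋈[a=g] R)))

σ filters on u, owned by the left side.
E' = π[a,u,v,g]((σ[u='p'](S) ⋈[a=g] R))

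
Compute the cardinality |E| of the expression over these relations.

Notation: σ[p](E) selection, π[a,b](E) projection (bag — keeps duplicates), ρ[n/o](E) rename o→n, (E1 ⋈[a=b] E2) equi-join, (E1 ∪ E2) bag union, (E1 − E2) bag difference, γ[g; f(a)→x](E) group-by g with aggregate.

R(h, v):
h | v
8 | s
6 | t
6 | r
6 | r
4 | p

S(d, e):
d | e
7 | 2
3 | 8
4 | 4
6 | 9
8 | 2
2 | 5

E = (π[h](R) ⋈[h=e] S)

Row counts bottom-up:
  R → 5
  π[h](R) → 5
  S → 6
  (π[h](R) ⋈[h=e] S) → 2

|E| = 2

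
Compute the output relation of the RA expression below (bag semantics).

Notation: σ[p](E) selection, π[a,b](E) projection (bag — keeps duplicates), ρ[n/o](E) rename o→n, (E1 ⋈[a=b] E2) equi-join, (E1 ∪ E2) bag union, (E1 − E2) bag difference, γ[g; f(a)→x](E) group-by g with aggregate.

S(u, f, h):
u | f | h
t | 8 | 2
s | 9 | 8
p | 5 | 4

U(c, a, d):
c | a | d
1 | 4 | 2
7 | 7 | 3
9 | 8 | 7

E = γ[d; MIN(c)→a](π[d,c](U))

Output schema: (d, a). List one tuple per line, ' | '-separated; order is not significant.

Subexpression sizes:
  U → 3
  π[d,c](U) → 3
  γ[d; MIN(c)→a](π[d,c](U)) → 3

== RESULT ==
d | a
2 | 1
3 | 7
7 | 9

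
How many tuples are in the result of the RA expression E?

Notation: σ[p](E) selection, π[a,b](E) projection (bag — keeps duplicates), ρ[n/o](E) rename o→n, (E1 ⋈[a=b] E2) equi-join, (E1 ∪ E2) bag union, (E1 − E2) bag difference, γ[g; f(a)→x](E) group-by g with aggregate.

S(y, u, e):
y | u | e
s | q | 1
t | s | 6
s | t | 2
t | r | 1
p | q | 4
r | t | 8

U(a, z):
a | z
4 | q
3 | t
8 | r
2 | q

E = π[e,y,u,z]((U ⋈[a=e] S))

Subexpression sizes:
  U → 4
  S → 6
  (U ⋈[a=e] S) → 3
  π[e,y,u,z]((U ⋈[a=e] S)) → 3

|E| = 3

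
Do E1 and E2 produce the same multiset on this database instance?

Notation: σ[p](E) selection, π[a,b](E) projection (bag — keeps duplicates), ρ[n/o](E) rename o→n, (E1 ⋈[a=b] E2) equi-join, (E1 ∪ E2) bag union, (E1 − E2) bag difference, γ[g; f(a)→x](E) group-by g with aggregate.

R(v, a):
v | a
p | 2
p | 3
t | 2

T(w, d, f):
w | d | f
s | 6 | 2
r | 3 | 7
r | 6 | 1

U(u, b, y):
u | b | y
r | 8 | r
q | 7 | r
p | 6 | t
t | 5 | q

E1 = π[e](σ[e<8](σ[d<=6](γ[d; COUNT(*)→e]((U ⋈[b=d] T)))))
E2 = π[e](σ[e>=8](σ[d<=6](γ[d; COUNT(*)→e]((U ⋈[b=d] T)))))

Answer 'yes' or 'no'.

E1 row counts bottom-up:
  U → 4
  T → 3
  (U ⋈[b=d] T) → 2
  γ[d; COUNT(*)→e]((U ⋈[b=d] T)) → 1
  σ[d<=6](γ[d; COUNT(*)→e]((U ⋈[b=d] T))) → 1
  σ[e<8](σ[d<=6](γ[d; COUNT(*)→e]((U ⋈[b=d] T)))) → 1
  π[e](σ[e<8](σ[d<=6](γ[d; COUNT(*)→e]((U ⋈[b=d] T))))) → 1
E2 row counts bottom-up:
  U → 4
  T → 3
  (U ⋈[b=d] T) → 2
  γ[d; COUNT(*)→e]((U ⋈[b=d] T)) → 1
  σ[d<=6](γ[d; COUNT(*)→e]((U ⋈[b=d] T))) → 1
  σ[e>=8](σ[d<=6](γ[d; COUNT(*)→e]((U ⋈[b=d] T)))) → 0
  π[e](σ[e>=8](σ[d<=6](γ[d; COUNT(*)→e]((U ⋈[b=d] T))))) → 0

E1 result:
e
2
E2 result:
e
(0 rows)
Witness: (2,) appears 1× in E1 but 0× in E2.

no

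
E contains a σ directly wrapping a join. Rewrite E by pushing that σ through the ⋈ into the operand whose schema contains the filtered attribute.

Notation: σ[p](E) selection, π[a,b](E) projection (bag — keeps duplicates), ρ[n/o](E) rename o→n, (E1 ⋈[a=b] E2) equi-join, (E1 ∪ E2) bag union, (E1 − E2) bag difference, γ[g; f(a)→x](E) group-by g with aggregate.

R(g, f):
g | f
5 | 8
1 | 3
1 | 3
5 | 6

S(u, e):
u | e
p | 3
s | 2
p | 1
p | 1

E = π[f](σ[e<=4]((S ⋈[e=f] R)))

σ filters on e, owned by the left side.
E' = π[f]((σ[e<=4](S) ⋈[e=f] R))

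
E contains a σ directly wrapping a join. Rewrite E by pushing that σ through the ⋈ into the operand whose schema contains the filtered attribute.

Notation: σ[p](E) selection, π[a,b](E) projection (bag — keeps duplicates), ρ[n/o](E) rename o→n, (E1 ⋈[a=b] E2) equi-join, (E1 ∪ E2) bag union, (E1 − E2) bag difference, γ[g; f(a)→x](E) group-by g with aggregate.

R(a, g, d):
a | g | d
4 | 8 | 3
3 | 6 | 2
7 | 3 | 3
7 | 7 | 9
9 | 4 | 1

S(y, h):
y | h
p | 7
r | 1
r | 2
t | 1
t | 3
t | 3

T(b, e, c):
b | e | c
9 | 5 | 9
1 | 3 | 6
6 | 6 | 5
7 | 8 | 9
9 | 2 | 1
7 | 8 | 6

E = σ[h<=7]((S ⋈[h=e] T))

σ filters on h, owned by the left side.
E' = (σ[h<=7](S) ⋈[h=e] T)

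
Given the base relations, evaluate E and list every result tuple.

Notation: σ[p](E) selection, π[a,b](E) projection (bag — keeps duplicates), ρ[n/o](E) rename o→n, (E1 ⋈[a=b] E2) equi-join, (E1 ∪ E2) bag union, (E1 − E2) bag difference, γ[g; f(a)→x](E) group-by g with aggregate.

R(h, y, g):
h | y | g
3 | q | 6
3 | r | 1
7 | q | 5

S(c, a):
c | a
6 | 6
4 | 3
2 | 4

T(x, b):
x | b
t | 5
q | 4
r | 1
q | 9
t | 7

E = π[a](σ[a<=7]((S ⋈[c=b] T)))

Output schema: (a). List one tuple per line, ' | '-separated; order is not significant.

Subexpression sizes:
  S → 3
  T → 5
  (S ⋈[c=b] T) → 1
  σ[a<=7]((S ⋈[c=b] T)) → 1
  π[a](σ[a<=7]((S ⋈[c=b] T))) → 1

== RESULT ==
a
3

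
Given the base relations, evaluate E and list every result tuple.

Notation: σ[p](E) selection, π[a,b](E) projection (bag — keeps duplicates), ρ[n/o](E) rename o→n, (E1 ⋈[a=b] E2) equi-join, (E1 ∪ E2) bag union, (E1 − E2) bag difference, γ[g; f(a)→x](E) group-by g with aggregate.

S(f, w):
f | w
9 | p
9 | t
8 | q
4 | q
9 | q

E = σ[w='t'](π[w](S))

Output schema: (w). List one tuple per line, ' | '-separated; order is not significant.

Row counts bottom-up:
  S → 5
  π[w](S) → 5
  σ[w='t'](π[w](S)) → 1

== RESULT ==
w
t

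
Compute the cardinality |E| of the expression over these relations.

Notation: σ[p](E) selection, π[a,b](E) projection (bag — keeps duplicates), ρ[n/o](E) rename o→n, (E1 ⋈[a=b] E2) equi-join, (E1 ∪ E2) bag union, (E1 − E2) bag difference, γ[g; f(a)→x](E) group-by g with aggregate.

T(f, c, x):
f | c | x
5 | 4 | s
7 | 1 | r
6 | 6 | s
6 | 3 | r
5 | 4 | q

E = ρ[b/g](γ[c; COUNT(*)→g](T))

Per-node cardinality:
  T → 5
  γ[c; COUNT(*)→g](T) → 4
  ρ[b/g](γ[c; COUNT(*)→g](T)) → 4

|E| = 4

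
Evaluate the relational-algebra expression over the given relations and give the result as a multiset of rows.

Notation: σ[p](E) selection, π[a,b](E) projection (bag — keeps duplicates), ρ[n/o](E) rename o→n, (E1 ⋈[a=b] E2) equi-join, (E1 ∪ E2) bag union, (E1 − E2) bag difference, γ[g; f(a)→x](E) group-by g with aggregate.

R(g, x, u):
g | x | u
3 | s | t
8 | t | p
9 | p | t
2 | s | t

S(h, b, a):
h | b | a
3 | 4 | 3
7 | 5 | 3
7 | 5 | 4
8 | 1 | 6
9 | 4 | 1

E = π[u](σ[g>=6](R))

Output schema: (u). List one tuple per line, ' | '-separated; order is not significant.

Stepwise |·|:
  R → 4
  σ[g>=6](R) → 2
  π[u](σ[g>=6](R)) → 2

== RESULT ==
u
p
t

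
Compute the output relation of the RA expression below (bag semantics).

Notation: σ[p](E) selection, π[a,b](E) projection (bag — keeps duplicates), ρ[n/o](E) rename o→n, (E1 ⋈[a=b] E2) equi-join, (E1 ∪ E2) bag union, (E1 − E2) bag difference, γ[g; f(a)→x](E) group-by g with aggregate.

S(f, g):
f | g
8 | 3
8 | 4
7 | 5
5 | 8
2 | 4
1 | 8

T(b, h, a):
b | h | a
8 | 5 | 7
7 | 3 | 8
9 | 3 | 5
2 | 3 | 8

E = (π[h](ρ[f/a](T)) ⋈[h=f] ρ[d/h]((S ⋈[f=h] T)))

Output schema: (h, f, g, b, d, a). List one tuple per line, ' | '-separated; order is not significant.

Subexpression sizes:
  T → 4
  ρ[f/a](T) → 4
  π[h](ρ[f/a](T)) → 4
  S → 6
  T → 4
  (S ⋈[f=h] T) → 1
  ρ[d/h]((S ⋈[f=h] T)) → 1
  (π[h](ρ[f/a](T)) ⋈[h=f] ρ[d/h]((S ⋈[f=h] T))) → 1

== RESULT ==
h | f | g | b | d | a
5 | 5 | 8 | 8 | 5 | 7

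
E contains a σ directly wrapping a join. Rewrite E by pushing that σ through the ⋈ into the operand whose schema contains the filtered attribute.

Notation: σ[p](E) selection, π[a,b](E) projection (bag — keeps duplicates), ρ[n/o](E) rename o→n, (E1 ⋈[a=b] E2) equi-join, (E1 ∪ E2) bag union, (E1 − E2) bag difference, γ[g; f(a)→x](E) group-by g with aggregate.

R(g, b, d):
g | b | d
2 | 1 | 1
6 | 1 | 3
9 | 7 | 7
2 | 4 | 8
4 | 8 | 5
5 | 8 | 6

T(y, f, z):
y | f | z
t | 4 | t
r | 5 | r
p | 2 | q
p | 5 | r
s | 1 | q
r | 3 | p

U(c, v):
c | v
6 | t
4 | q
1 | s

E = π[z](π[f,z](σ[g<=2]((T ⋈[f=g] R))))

σ filters on g, owned by the right side.
E' = π[z](π[f,z]((T ⋈[f=g] σ[g<=2](R))))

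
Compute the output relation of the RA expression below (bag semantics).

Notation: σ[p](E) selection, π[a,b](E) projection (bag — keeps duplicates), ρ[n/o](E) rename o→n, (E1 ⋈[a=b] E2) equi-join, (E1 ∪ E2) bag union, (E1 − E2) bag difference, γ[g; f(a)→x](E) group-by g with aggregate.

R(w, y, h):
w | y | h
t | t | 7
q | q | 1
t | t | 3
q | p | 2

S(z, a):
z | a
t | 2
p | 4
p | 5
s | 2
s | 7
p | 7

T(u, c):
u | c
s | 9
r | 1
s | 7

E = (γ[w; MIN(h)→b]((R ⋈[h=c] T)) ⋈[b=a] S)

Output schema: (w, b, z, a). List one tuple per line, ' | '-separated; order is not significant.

Row counts bottom-up:
  R → 4
  T → 3
  (R ⋈[h=c] T) → 2
  γ[w; MIN(h)→b]((R ⋈[h=c] T)) → 2
  S → 6
  (γ[w; MIN(h)→b]((R ⋈[h=c] T)) ⋈[b=a] S) → 2

== RESULT ==
w | b | z | a
t | 7 | p | 7
t | 7 | s | 7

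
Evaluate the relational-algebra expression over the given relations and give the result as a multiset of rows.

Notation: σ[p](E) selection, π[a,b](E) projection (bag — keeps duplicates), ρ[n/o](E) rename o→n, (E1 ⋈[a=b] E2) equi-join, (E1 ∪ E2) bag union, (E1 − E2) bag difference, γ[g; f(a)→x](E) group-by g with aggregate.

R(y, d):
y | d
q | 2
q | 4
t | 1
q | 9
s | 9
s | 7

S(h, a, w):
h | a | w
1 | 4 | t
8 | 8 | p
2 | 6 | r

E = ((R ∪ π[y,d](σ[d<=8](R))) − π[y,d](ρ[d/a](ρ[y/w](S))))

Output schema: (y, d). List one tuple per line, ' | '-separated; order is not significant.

Subexpression sizes:
  R → 6
  R → 6
  σ[d<=8](R) → 4
  π[y,d](σ[d<=8](R)) → 4
  (R ∪ π[y,d](σ[d<=8](R))) → 10
  S → 3
  ρ[y/w](S) → 3
  ρ[d/a](ρ[y/w](S)) → 3
  π[y,d](ρ[d/a](ρ[y/w](S))) → 3
  ((R ∪ π[y,d](σ[d<=8](R))) − π[y,d](ρ[d/a](ρ[y/w](S)))) → 10

== RESULT ==
y | d
q | 2
q | 2
q | 4
q | 4
q | 9
s | 7
s | 7
s | 9
t | 1
t | 1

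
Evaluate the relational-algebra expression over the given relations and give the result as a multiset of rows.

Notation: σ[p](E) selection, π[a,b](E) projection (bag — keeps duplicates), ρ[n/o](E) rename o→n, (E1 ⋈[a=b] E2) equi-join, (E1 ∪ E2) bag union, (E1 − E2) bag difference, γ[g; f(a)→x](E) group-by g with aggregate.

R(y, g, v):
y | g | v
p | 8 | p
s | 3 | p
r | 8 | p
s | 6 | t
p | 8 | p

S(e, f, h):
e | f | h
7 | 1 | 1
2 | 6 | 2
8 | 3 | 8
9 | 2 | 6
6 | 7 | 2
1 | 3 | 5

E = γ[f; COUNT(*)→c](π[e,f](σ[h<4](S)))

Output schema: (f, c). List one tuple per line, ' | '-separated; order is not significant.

Stepwise |·|:
  S → 6
  σ[h<4](S) → 3
  π[e,f](σ[h<4](S)) → 3
  γ[f; COUNT(*)→c](π[e,f](σ[h<4](S))) → 3

== RESULT ==
f | c
1 | 1
6 | 1
7 | 1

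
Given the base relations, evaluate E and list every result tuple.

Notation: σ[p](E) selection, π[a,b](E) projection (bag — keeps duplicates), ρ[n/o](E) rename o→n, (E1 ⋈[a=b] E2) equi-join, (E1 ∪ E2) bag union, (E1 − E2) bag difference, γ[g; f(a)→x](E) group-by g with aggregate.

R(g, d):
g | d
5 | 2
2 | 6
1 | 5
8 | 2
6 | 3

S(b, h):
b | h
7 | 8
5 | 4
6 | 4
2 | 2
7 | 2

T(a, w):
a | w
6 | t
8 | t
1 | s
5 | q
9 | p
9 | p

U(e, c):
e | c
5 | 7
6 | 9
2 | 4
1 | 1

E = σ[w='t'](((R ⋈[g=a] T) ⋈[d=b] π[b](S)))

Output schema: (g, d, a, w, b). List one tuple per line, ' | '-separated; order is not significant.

Stepwise |·|:
  R → 5
  T → 6
  (R ⋈[g=a] T) → 4
  S → 5
  π[b](S) → 5
  ((R ⋈[g=a] T) ⋈[d=b] π[b](S)) → 3
  σ[w='t'](((R ⋈[g=a] T) ⋈[d=b] π[b](S))) → 1

== RESULT ==
g | d | a | w | b
8 | 2 | 8 | t | 2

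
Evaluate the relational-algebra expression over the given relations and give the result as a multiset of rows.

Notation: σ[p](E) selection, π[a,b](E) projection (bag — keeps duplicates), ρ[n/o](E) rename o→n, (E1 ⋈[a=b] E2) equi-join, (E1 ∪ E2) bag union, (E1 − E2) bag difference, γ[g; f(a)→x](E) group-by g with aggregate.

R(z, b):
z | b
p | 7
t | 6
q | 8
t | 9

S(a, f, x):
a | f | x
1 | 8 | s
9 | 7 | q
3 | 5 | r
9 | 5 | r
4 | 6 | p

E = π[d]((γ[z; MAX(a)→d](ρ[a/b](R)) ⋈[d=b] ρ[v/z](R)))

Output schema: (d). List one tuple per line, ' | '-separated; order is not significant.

Row counts bottom-up:
  R → 4
  ρ[a/b](R) → 4
  γ[z; MAX(a)→d](ρ[a/b](R)) → 3
  R → 4
  ρ[v/z](R) → 4
  (γ[z; MAX(a)→d](ρ[a/b](R)) ⋈[d=b] ρ[v/z](R)) → 3
  π[d]((γ[z; MAX(a)→d](ρ[a/b](R)) ⋈[d=b] ρ[v/z](R))) → 3

== RESULT ==
d
7
8
9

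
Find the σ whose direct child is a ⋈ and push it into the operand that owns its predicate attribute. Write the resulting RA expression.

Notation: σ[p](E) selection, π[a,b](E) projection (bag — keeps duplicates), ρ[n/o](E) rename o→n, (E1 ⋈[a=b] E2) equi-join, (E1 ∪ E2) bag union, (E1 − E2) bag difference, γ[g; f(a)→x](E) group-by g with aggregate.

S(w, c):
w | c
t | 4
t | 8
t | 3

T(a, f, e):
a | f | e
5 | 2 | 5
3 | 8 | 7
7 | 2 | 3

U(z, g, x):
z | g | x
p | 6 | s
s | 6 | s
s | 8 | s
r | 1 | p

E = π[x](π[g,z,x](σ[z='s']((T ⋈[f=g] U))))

σ filters on z, owned by the right side.
E' = π[x](π[g,z,x]((T ⋈[f=g] σ[z='s'](U))))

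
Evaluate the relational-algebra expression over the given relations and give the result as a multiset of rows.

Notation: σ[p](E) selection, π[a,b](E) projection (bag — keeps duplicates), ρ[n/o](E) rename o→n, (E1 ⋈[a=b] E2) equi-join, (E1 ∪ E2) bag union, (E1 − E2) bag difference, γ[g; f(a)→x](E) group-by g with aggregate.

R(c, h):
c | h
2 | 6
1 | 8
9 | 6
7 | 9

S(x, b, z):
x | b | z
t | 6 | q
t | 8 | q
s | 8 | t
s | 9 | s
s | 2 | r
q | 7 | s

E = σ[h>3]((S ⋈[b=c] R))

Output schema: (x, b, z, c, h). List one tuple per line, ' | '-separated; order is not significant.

Per-node cardinality:
  S → 6
  R → 4
  (S ⋈[b=c] R) → 3
  σ[h>3]((S ⋈[b=c] R)) → 3

== RESULT ==
x | b | z | c | h
q | 7 | s | 7 | 9
s | 2 | r | 2 | 6
s | 9 | s | 9 | 6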